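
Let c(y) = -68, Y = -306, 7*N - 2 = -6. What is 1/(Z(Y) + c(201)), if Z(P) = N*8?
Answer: -7/508 ≈ -0.013780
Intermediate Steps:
N = -4/7 (N = 2/7 + (1/7)*(-6) = 2/7 - 6/7 = -4/7 ≈ -0.57143)
Z(P) = -32/7 (Z(P) = -4/7*8 = -32/7)
1/(Z(Y) + c(201)) = 1/(-32/7 - 68) = 1/(-508/7) = -7/508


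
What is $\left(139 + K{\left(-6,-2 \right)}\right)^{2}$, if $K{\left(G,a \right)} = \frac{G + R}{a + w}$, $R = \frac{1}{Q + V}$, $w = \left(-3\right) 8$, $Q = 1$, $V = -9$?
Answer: $\frac{838739521}{43264} \approx 19387.0$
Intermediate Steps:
$w = -24$
$R = - \frac{1}{8}$ ($R = \frac{1}{1 - 9} = \frac{1}{-8} = - \frac{1}{8} \approx -0.125$)
$K{\left(G,a \right)} = \frac{- \frac{1}{8} + G}{-24 + a}$ ($K{\left(G,a \right)} = \frac{G - \frac{1}{8}}{a - 24} = \frac{- \frac{1}{8} + G}{-24 + a}$)
$\left(139 + K{\left(-6,-2 \right)}\right)^{2} = \left(139 + \frac{- \frac{1}{8} - 6}{-24 - 2}\right)^{2} = \left(139 + \frac{1}{-26} \left(- \frac{49}{8}\right)\right)^{2} = \left(139 - - \frac{49}{208}\right)^{2} = \left(139 + \frac{49}{208}\right)^{2} = \left(\frac{28961}{208}\right)^{2} = \frac{838739521}{43264}$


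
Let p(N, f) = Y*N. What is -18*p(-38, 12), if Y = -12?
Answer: -8208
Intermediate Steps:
p(N, f) = -12*N
-18*p(-38, 12) = -(-216)*(-38) = -18*456 = -8208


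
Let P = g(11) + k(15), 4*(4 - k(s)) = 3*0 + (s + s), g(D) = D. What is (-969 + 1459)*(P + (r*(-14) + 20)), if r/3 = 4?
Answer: -68845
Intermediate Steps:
r = 12 (r = 3*4 = 12)
k(s) = 4 - s/2 (k(s) = 4 - (3*0 + (s + s))/4 = 4 - (0 + 2*s)/4 = 4 - s/2)
P = 15/2 (P = 11 + (4 - ½*15) = 11 + (4 - 15/2) = 11 - 7/2 = 15/2 ≈ 7.5000)
(-969 + 1459)*(P + (r*(-14) + 20)) = (-969 + 1459)*(15/2 + (12*(-14) + 20)) = 490*(15/2 + (-168 + 20)) = 490*(15/2 - 148) = 490*(-281/2) = -68845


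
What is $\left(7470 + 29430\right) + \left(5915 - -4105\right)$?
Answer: $46920$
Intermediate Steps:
$\left(7470 + 29430\right) + \left(5915 - -4105\right) = 36900 + \left(5915 + 4105\right) = 36900 + 10020 = 46920$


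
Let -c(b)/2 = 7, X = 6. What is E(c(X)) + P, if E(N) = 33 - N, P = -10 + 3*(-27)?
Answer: -44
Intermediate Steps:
c(b) = -14 (c(b) = -2*7 = -14)
P = -91 (P = -10 - 81 = -91)
E(c(X)) + P = (33 - 1*(-14)) - 91 = (33 + 14) - 91 = 47 - 91 = -44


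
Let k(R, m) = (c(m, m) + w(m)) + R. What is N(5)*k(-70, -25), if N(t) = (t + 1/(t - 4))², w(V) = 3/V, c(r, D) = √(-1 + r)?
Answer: -63108/25 + 36*I*√26 ≈ -2524.3 + 183.56*I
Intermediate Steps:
k(R, m) = R + √(-1 + m) + 3/m (k(R, m) = (√(-1 + m) + 3/m) + R = R + √(-1 + m) + 3/m)
N(t) = (t + 1/(-4 + t))²
N(5)*k(-70, -25) = ((1 + 5² - 4*5)²/(-4 + 5)²)*(-70 + √(-1 - 25) + 3/(-25)) = ((1 + 25 - 20)²/1²)*(-70 + √(-26) + 3*(-1/25)) = (1*6²)*(-70 + I*√26 - 3/25) = (1*36)*(-1753/25 + I*√26) = 36*(-1753/25 + I*√26) = -63108/25 + 36*I*√26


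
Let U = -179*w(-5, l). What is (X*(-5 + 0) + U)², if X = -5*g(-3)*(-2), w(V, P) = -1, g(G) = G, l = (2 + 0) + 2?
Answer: 108241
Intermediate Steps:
l = 4 (l = 2 + 2 = 4)
X = -30 (X = -5*(-3)*(-2) = 15*(-2) = -30)
U = 179 (U = -179*(-1) = 179)
(X*(-5 + 0) + U)² = (-30*(-5 + 0) + 179)² = (-30*(-5) + 179)² = (150 + 179)² = 329² = 108241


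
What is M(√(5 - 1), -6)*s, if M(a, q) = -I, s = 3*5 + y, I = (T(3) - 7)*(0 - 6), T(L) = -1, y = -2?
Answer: -624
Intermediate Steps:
I = 48 (I = (-1 - 7)*(0 - 6) = -8*(-6) = 48)
s = 13 (s = 3*5 - 2 = 15 - 2 = 13)
M(a, q) = -48 (M(a, q) = -1*48 = -48)
M(√(5 - 1), -6)*s = -48*13 = -624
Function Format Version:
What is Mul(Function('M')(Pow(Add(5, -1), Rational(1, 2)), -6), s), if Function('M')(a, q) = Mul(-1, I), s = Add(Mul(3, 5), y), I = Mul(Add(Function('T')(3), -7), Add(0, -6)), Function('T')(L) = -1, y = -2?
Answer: -624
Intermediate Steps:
I = 48 (I = Mul(Add(-1, -7), Add(0, -6)) = Mul(-8, -6) = 48)
s = 13 (s = Add(Mul(3, 5), -2) = Add(15, -2) = 13)
Function('M')(a, q) = -48 (Function('M')(a, q) = Mul(-1, 48) = -48)
Mul(Function('M')(Pow(Add(5, -1), Rational(1, 2)), -6), s) = Mul(-48, 13) = -624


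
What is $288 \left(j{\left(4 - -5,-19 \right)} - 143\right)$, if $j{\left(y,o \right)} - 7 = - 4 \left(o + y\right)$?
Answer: $-27648$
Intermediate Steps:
$j{\left(y,o \right)} = 7 - 4 o - 4 y$ ($j{\left(y,o \right)} = 7 - 4 \left(o + y\right) = 7 - \left(4 o + 4 y\right) = 7 - 4 o - 4 y$)
$288 \left(j{\left(4 - -5,-19 \right)} - 143\right) = 288 \left(\left(7 - -76 - 4 \left(4 - -5\right)\right) - 143\right) = 288 \left(\left(7 + 76 - 4 \left(4 + 5\right)\right) - 143\right) = 288 \left(\left(7 + 76 - 36\right) - 143\right) = 288 \left(47 - 143\right) = 288 \left(-96\right) = -27648$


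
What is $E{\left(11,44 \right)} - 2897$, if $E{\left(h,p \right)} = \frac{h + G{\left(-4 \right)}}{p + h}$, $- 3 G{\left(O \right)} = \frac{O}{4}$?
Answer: $- \frac{477971}{165} \approx -2896.8$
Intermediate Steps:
$G{\left(O \right)} = - \frac{O}{12}$ ($G{\left(O \right)} = - \frac{O \frac{1}{4}}{3} = - \frac{\frac{1}{4} O}{3} = - \frac{O}{12}$)
$E{\left(h,p \right)} = \frac{\frac{1}{3} + h}{h + p}$ ($E{\left(h,p \right)} = \frac{h - - \frac{1}{3}}{p + h} = \frac{h + \frac{1}{3}}{h + p} = \frac{\frac{1}{3} + h}{h + p}$)
$E{\left(11,44 \right)} - 2897 = \frac{\frac{1}{3} + 11}{11 + 44} - 2897 = \frac{1}{55} \cdot \frac{34}{3} - 2897 = \frac{34}{165} - 2897 = - \frac{477971}{165}$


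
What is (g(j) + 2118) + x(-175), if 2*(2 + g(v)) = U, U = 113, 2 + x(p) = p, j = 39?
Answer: 3991/2 ≈ 1995.5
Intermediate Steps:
x(p) = -2 + p
g(v) = 109/2 (g(v) = -2 + (1/2)*113 = -2 + 113/2 = 109/2)
(g(j) + 2118) + x(-175) = (109/2 + 2118) + (-2 - 175) = 4345/2 - 177 = 3991/2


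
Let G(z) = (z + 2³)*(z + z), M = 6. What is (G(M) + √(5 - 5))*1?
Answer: 168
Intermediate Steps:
G(z) = 2*z*(8 + z) (G(z) = (z + 8)*(2*z) = (8 + z)*(2*z) = 2*z*(8 + z))
(G(M) + √(5 - 5))*1 = (2*6*(8 + 6) + √(5 - 5))*1 = (2*6*14 + √0)*1 = (168 + 0)*1 = 168*1 = 168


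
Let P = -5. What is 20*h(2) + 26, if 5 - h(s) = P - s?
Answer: 266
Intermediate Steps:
h(s) = 10 + s (h(s) = 5 - (-5 - s) = 5 + (5 + s) = 10 + s)
20*h(2) + 26 = 20*(10 + 2) + 26 = 20*12 + 26 = 240 + 26 = 266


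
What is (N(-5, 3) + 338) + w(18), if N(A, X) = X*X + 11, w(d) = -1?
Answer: 357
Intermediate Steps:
N(A, X) = 11 + X² (N(A, X) = X² + 11 = 11 + X²)
(N(-5, 3) + 338) + w(18) = ((11 + 3²) + 338) - 1 = ((11 + 9) + 338) - 1 = (20 + 338) - 1 = 358 - 1 = 357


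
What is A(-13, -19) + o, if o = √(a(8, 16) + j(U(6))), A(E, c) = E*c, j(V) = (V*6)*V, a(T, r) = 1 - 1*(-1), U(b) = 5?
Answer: 247 + 2*√38 ≈ 259.33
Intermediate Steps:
a(T, r) = 2 (a(T, r) = 1 + 1 = 2)
j(V) = 6*V² (j(V) = (6*V)*V = 6*V²)
o = 2*√38 (o = √(2 + 6*5²) = √(2 + 6*25) = √(2 + 150) = √152 = 2*√38 ≈ 12.329)
A(-13, -19) + o = -13*(-19) + 2*√38 = 247 + 2*√38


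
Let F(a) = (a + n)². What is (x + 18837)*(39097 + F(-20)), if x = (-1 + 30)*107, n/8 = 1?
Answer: 860947540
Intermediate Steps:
n = 8 (n = 8*1 = 8)
F(a) = (8 + a)² (F(a) = (a + 8)² = (8 + a)²)
x = 3103 (x = 29*107 = 3103)
(x + 18837)*(39097 + F(-20)) = (3103 + 18837)*(39097 + (8 - 20)²) = 21940*(39097 + (-12)²) = 21940*(39097 + 144) = 21940*39241 = 860947540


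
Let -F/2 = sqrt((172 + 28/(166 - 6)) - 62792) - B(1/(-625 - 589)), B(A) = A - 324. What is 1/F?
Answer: -2387555590/2470028431747 + 368449*I*sqrt(25047930)/2470028431747 ≈ -0.00096661 + 0.00074655*I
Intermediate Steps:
B(A) = -324 + A
F = -393337/607 - I*sqrt(25047930)/10 (F = -2*(sqrt((172 + 28/(166 - 6)) - 62792) - (-324 + 1/(-625 - 589))) = -2*(sqrt((172 + 28/160) - 62792) - (-324 + 1/(-1214))) = -2*(sqrt((172 + (1/160)*28) - 62792) - (-324 - 1/1214)) = -2*(sqrt((172 + 7/40) - 62792) - 1*(-393337/1214)) = -2*(sqrt(6887/40 - 62792) + 393337/1214) = -2*(sqrt(-2504793/40) + 393337/1214) = -2*(I*sqrt(25047930)/20 + 393337/1214) = -2*(393337/1214 + I*sqrt(25047930)/20) = -393337/607 - I*sqrt(25047930)/10 ≈ -648.0 - 500.48*I)
1/F = 1/(-393337/607 - I*sqrt(25047930)/10)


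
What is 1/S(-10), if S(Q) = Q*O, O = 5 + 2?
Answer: -1/70 ≈ -0.014286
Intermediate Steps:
O = 7
S(Q) = 7*Q (S(Q) = Q*7 = 7*Q)
1/S(-10) = 1/(7*(-10)) = 1/(-70) = -1/70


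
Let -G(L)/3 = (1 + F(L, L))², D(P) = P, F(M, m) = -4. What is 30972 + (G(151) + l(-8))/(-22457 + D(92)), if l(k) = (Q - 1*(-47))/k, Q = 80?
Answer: 791644369/25560 ≈ 30972.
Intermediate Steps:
G(L) = -27 (G(L) = -3*(1 - 4)² = -3*(-3)² = -3*9 = -27)
l(k) = 127/k (l(k) = (80 - 1*(-47))/k = (80 + 47)/k = 127/k)
30972 + (G(151) + l(-8))/(-22457 + D(92)) = 30972 + (-27 + 127/(-8))/(-22457 + 92) = 30972 + (-27 + 127*(-⅛))/(-22365) = 30972 + (-27 - 127/8)*(-1/22365) = 30972 - 343/8*(-1/22365) = 30972 + 49/25560 = 791644369/25560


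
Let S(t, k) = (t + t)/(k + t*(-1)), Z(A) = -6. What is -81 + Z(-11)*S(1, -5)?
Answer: -79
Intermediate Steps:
S(t, k) = 2*t/(k - t) (S(t, k) = (2*t)/(k - t) = 2*t/(k - t))
-81 + Z(-11)*S(1, -5) = -81 - 12/(-5 - 1*1) = -81 - 12/(-5 - 1) = -81 - 12/(-6) = -81 - 12*(-1)/6 = -81 - 6*(-1/3) = -81 + 2 = -79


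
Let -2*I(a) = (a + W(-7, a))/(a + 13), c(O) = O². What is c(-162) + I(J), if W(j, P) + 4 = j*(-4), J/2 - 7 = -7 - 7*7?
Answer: 2230703/85 ≈ 26244.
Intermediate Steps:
J = -98 (J = 14 + 2*(-7 - 7*7) = 14 + 2*(-7 - 49) = 14 + 2*(-56) = 14 - 112 = -98)
W(j, P) = -4 - 4*j (W(j, P) = -4 + j*(-4) = -4 - 4*j)
I(a) = -(24 + a)/(2*(13 + a)) (I(a) = -(a + (-4 - 4*(-7)))/(2*(a + 13)) = -(a + (-4 + 28))/(2*(13 + a)) = -(a + 24)/(2*(13 + a)) = -(24 + a)/(2*(13 + a)))
c(-162) + I(J) = (-162)² + (-24 - 1*(-98))/(2*(13 - 98)) = 26244 + (½)*(-24 + 98)/(-85) = 26244 + (½)*(-1/85)*74 = 26244 - 37/85 = 2230703/85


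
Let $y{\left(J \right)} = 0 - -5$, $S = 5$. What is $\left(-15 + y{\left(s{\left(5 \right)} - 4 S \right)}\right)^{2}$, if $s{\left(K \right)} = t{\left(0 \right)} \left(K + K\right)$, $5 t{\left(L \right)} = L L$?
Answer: $100$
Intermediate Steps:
$t{\left(L \right)} = \frac{L^{2}}{5}$ ($t{\left(L \right)} = \frac{L L}{5} = \frac{L^{2}}{5}$)
$s{\left(K \right)} = 0$ ($s{\left(K \right)} = \frac{0^{2}}{5} \left(K + K\right) = \frac{1}{5} \cdot 0 \cdot 2 K = 0 \cdot 2 K = 0$)
$y{\left(J \right)} = 5$ ($y{\left(J \right)} = 0 + 5 = 5$)
$\left(-15 + y{\left(s{\left(5 \right)} - 4 S \right)}\right)^{2} = \left(-15 + 5\right)^{2} = \left(-10\right)^{2} = 100$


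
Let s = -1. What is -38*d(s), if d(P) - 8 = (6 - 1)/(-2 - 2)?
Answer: -513/2 ≈ -256.50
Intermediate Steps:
d(P) = 27/4 (d(P) = 8 + (6 - 1)/(-2 - 2) = 8 + 5/(-4) = 8 + 5*(-¼) = 8 - 5/4 = 27/4)
-38*d(s) = -38*27/4 = -513/2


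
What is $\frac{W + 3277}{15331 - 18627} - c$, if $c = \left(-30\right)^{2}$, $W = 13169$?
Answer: $- \frac{1491423}{1648} \approx -904.99$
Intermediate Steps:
$c = 900$
$\frac{W + 3277}{15331 - 18627} - c = \frac{13169 + 3277}{15331 - 18627} - 900 = \frac{16446}{-3296} - 900 = 16446 \left(- \frac{1}{3296}\right) - 900 = - \frac{8223}{1648} - 900 = - \frac{1491423}{1648}$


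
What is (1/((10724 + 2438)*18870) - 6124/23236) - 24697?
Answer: -963035452818323/38993609580 ≈ -24697.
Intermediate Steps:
(1/((10724 + 2438)*18870) - 6124/23236) - 24697 = ((1/18870)/13162 - 6124*1/23236) - 24697 = ((1/13162)*(1/18870) - 1531/5809) - 24697 = (1/248366940 - 1531/5809) - 24697 = -10277021063/38993609580 - 24697 = -963035452818323/38993609580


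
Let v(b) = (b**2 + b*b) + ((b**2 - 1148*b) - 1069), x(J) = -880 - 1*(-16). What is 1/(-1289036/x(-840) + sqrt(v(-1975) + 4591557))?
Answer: -69607944/762068773847 + 46656*sqrt(18559663)/762068773847 ≈ 0.00017241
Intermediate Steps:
x(J) = -864 (x(J) = -880 + 16 = -864)
v(b) = -1069 - 1148*b + 3*b**2 (v(b) = (b**2 + b**2) + (-1069 + b**2 - 1148*b) = 2*b**2 + (-1069 + b**2 - 1148*b) = -1069 - 1148*b + 3*b**2)
1/(-1289036/x(-840) + sqrt(v(-1975) + 4591557)) = 1/(-1289036/(-864) + sqrt((-1069 - 1148*(-1975) + 3*(-1975)**2) + 4591557)) = 1/(-1289036*(-1/864) + sqrt((-1069 + 2267300 + 3*3900625) + 4591557)) = 1/(322259/216 + sqrt((-1069 + 2267300 + 11701875) + 4591557)) = 1/(322259/216 + sqrt(13968106 + 4591557)) = 1/(322259/216 + sqrt(18559663))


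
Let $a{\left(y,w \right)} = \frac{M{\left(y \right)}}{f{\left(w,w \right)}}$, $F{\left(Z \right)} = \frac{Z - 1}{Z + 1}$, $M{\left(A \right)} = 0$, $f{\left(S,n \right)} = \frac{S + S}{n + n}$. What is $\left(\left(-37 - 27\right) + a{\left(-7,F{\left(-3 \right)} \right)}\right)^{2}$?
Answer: $4096$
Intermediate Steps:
$f{\left(S,n \right)} = \frac{S}{n}$ ($f{\left(S,n \right)} = \frac{2 S}{2 n} = 2 S \frac{1}{2 n} = \frac{S}{n}$)
$F{\left(Z \right)} = \frac{-1 + Z}{1 + Z}$
$a{\left(y,w \right)} = 0$ ($a{\left(y,w \right)} = \frac{0}{w \frac{1}{w}} = \frac{0}{1} = 0 \cdot 1 = 0$)
$\left(\left(-37 - 27\right) + a{\left(-7,F{\left(-3 \right)} \right)}\right)^{2} = \left(\left(-37 - 27\right) + 0\right)^{2} = \left(-64 + 0\right)^{2} = \left(-64\right)^{2} = 4096$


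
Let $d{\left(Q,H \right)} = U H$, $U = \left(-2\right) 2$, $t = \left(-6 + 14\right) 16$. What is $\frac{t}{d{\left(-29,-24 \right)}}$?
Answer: $\frac{4}{3} \approx 1.3333$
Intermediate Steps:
$t = 128$ ($t = 8 \cdot 16 = 128$)
$U = -4$
$d{\left(Q,H \right)} = - 4 H$
$\frac{t}{d{\left(-29,-24 \right)}} = \frac{128}{\left(-4\right) \left(-24\right)} = \frac{128}{96} = 128 \cdot \frac{1}{96} = \frac{4}{3}$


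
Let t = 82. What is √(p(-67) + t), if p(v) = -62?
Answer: 2*√5 ≈ 4.4721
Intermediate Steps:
√(p(-67) + t) = √(-62 + 82) = √20 = 2*√5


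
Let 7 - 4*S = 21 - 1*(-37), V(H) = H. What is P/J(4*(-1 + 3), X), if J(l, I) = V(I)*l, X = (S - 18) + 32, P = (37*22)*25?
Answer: 2035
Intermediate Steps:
S = -51/4 (S = 7/4 - (21 - 1*(-37))/4 = 7/4 - (21 + 37)/4 = 7/4 - ¼*58 = 7/4 - 29/2 = -51/4 ≈ -12.750)
P = 20350 (P = 814*25 = 20350)
X = 5/4 (X = (-51/4 - 18) + 32 = -123/4 + 32 = 5/4 ≈ 1.2500)
J(l, I) = I*l
P/J(4*(-1 + 3), X) = 20350/((5*(4*(-1 + 3))/4)) = 20350/((5*(4*2)/4)) = 20350/(((5/4)*8)) = 20350/10 = 20350*(⅒) = 2035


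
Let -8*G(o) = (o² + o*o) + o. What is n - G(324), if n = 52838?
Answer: 158245/2 ≈ 79123.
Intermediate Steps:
G(o) = -o²/4 - o/8 (G(o) = -((o² + o*o) + o)/8 = -((o² + o²) + o)/8 = -(2*o² + o)/8 = -(o + 2*o²)/8 = -o²/4 - o/8)
n - G(324) = 52838 - (-1)*324*(1 + 2*324)/8 = 52838 - (-1)*324*(1 + 648)/8 = 52838 - (-1)*324*649/8 = 52838 - 1*(-52569/2) = 52838 + 52569/2 = 158245/2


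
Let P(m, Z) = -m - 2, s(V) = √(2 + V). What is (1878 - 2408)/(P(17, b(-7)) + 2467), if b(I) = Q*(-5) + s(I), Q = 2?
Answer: -265/1224 ≈ -0.21650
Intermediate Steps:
b(I) = -10 + √(2 + I) (b(I) = 2*(-5) + √(2 + I) = -10 + √(2 + I))
P(m, Z) = -2 - m
(1878 - 2408)/(P(17, b(-7)) + 2467) = (1878 - 2408)/((-2 - 1*17) + 2467) = -530/((-2 - 17) + 2467) = -530/(-19 + 2467) = -530/2448 = -530*1/2448 = -265/1224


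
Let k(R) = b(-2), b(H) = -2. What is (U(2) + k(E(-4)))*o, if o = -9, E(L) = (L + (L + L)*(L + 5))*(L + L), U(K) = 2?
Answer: 0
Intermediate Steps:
E(L) = 2*L*(L + 2*L*(5 + L)) (E(L) = (L + (2*L)*(5 + L))*(2*L) = (L + 2*L*(5 + L))*(2*L) = 2*L*(L + 2*L*(5 + L)))
k(R) = -2
(U(2) + k(E(-4)))*o = (2 - 2)*(-9) = 0*(-9) = 0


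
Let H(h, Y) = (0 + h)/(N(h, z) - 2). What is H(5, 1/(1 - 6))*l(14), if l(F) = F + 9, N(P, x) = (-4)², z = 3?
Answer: 115/14 ≈ 8.2143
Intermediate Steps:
N(P, x) = 16
H(h, Y) = h/14 (H(h, Y) = (0 + h)/(16 - 2) = h/14)
l(F) = 9 + F
H(5, 1/(1 - 6))*l(14) = ((1/14)*5)*(9 + 14) = (5/14)*23 = 115/14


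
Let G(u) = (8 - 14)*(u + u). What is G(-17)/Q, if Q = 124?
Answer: 51/31 ≈ 1.6452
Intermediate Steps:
G(u) = -12*u
G(-17)/Q = -12*(-17)/124 = 204*(1/124) = 51/31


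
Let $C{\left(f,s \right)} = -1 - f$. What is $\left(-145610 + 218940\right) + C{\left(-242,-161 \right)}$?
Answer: $73571$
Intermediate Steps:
$\left(-145610 + 218940\right) + C{\left(-242,-161 \right)} = \left(-145610 + 218940\right) - -241 = 73330 + \left(-1 + 242\right) = 73330 + 241 = 73571$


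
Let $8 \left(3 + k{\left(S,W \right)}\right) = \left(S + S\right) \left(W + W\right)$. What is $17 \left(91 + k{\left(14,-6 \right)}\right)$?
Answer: $782$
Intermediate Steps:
$k{\left(S,W \right)} = -3 + \frac{S W}{2}$ ($k{\left(S,W \right)} = -3 + \frac{\left(S + S\right) \left(W + W\right)}{8} = -3 + \frac{2 S 2 W}{8} = -3 + \frac{4 S W}{8} = -3 + \frac{S W}{2}$)
$17 \left(91 + k{\left(14,-6 \right)}\right) = 17 \left(91 + \left(-3 + \frac{1}{2} \cdot 14 \left(-6\right)\right)\right) = 17 \left(91 - 45\right) = 17 \cdot 46 = 782$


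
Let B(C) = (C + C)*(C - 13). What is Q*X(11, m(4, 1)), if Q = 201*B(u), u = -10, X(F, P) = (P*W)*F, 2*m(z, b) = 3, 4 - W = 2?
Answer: 3051180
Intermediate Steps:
W = 2 (W = 4 - 1*2 = 4 - 2 = 2)
m(z, b) = 3/2 (m(z, b) = (1/2)*3 = 3/2)
X(F, P) = 2*F*P (X(F, P) = (P*2)*F = (2*P)*F = 2*F*P)
B(C) = 2*C*(-13 + C) (B(C) = (2*C)*(-13 + C) = 2*C*(-13 + C))
Q = 92460 (Q = 201*(2*(-10)*(-13 - 10)) = 201*(2*(-10)*(-23)) = 201*460 = 92460)
Q*X(11, m(4, 1)) = 92460*(2*11*(3/2)) = 92460*33 = 3051180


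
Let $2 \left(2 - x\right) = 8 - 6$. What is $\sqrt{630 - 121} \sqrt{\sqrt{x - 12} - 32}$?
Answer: $\sqrt{-16288 + 509 i \sqrt{11}} \approx 6.6049 + 127.8 i$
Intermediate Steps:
$x = 1$ ($x = 2 - \frac{8 - 6}{2} = 2 - 1 = 1$)
$\sqrt{630 - 121} \sqrt{\sqrt{x - 12} - 32} = \sqrt{630 - 121} \sqrt{\sqrt{1 - 12} - 32} = \sqrt{509} \sqrt{\sqrt{-11} - 32} = \sqrt{509} \sqrt{i \sqrt{11} - 32} = \sqrt{509} \sqrt{-32 + i \sqrt{11}}$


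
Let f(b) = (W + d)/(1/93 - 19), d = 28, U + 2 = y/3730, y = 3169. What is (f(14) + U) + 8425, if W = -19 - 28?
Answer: 13874001126/1646795 ≈ 8424.8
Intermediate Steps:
U = -4291/3730 (U = -2 + 3169/3730 = -4291/3730 ≈ -1.1504)
W = -47
f(b) = 1767/1766 (f(b) = (-47 + 28)/(1/93 - 19) = -19/(1/93 - 19) = -19/(-1766/93) = -19*(-93/1766) = 1767/1766)
(f(14) + U) + 8425 = (1767/1766 - 4291/3730) + 8425 = -246749/1646795 + 8425 = 13874001126/1646795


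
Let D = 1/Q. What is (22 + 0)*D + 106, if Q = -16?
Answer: 837/8 ≈ 104.63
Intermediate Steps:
D = -1/16 (D = 1/(-16) = -1/16 ≈ -0.062500)
(22 + 0)*D + 106 = (22 + 0)*(-1/16) + 106 = 22*(-1/16) + 106 = -11/8 + 106 = 837/8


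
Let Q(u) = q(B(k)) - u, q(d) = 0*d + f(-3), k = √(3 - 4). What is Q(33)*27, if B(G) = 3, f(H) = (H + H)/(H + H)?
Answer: -864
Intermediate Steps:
f(H) = 1 (f(H) = (2*H)/((2*H)) = (2*H)*(1/(2*H)) = 1)
k = I (k = √(-1) = I ≈ 1.0*I)
q(d) = 1 (q(d) = 0*d + 1 = 0 + 1 = 1)
Q(u) = 1 - u
Q(33)*27 = (1 - 1*33)*27 = (1 - 33)*27 = -32*27 = -864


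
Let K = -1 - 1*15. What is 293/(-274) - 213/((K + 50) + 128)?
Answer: -8819/3699 ≈ -2.3842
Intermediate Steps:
K = -16 (K = -1 - 15 = -16)
293/(-274) - 213/((K + 50) + 128) = 293/(-274) - 213/((-16 + 50) + 128) = 293*(-1/274) - 213/(34 + 128) = -293/274 - 213/162 = -293/274 - 213*1/162 = -293/274 - 71/54 = -8819/3699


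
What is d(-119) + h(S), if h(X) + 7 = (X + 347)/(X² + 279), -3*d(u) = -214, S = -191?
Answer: 1773787/27570 ≈ 64.338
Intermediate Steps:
d(u) = 214/3 (d(u) = -⅓*(-214) = 214/3)
h(X) = -7 + (347 + X)/(279 + X²) (h(X) = -7 + (X + 347)/(X² + 279) = -7 + (347 + X)/(279 + X²))
d(-119) + h(S) = 214/3 + (-1606 - 191 - 7*(-191)²)/(279 + (-191)²) = 214/3 + (-1606 - 191 - 7*36481)/(279 + 36481) = 214/3 + (-1606 - 191 - 255367)/36760 = 214/3 + (1/36760)*(-257164) = 214/3 - 64291/9190 = 1773787/27570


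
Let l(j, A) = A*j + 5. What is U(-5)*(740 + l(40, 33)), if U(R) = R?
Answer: -10325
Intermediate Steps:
l(j, A) = 5 + A*j
U(-5)*(740 + l(40, 33)) = -5*(740 + (5 + 33*40)) = -5*(740 + (5 + 1320)) = -5*(740 + 1325) = -5*2065 = -10325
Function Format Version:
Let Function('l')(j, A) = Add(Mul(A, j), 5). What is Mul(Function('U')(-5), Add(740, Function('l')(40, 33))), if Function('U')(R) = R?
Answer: -10325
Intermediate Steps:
Function('l')(j, A) = Add(5, Mul(A, j))
Mul(Function('U')(-5), Add(740, Function('l')(40, 33))) = Mul(-5, Add(740, Add(5, Mul(33, 40)))) = Mul(-5, Add(740, Add(5, 1320))) = Mul(-5, Add(740, 1325)) = Mul(-5, 2065) = -10325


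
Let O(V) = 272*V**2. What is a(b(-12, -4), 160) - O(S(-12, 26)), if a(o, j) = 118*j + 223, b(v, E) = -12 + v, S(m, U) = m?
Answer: -20065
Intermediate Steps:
a(o, j) = 223 + 118*j
a(b(-12, -4), 160) - O(S(-12, 26)) = (223 + 118*160) - 272*(-12)**2 = (223 + 18880) - 272*144 = 19103 - 1*39168 = 19103 - 39168 = -20065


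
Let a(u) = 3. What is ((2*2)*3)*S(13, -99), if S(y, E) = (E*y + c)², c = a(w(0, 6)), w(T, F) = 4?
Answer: 19783872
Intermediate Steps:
c = 3
S(y, E) = (3 + E*y)² (S(y, E) = (E*y + 3)² = (3 + E*y)²)
((2*2)*3)*S(13, -99) = ((2*2)*3)*(3 - 99*13)² = (4*3)*(3 - 1287)² = 12*(-1284)² = 12*1648656 = 19783872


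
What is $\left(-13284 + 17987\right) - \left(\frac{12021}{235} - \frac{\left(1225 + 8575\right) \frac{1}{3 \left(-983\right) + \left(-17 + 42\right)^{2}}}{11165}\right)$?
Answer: $\frac{28944230418}{6222095} \approx 4651.8$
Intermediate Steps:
$\left(-13284 + 17987\right) - \left(\frac{12021}{235} - \frac{\left(1225 + 8575\right) \frac{1}{3 \left(-983\right) + \left(-17 + 42\right)^{2}}}{11165}\right) = 4703 - \left(\frac{12021}{235} - \frac{9800}{-2949 + 25^{2}} \cdot \frac{1}{11165}\right) = 4703 - \left(\frac{12021}{235} - \frac{9800}{-2949 + 625} \cdot \frac{1}{11165}\right) = 4703 - \left(\frac{12021}{235} - \frac{9800}{-2324} \cdot \frac{1}{11165}\right) = 4703 - \left(\frac{12021}{235} - 9800 \left(- \frac{1}{2324}\right) \frac{1}{11165}\right) = 4703 - \frac{318282367}{6222095} = \frac{28944230418}{6222095}$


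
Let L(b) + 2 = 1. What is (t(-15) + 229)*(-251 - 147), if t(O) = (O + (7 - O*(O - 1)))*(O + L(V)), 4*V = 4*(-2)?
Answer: -1670406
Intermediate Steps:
V = -2 (V = (4*(-2))/4 = (¼)*(-8) = -2)
L(b) = -1 (L(b) = -2 + 1 = -1)
t(O) = (-1 + O)*(7 + O - O*(-1 + O)) (t(O) = (O + (7 - O*(O - 1)))*(O - 1) = (O + (7 - O*(-1 + O)))*(-1 + O) = (7 + O - O*(-1 + O))*(-1 + O) = (-1 + O)*(7 + O - O*(-1 + O)))
(t(-15) + 229)*(-251 - 147) = ((-7 - 1*(-15)³ + 3*(-15)² + 5*(-15)) + 229)*(-251 - 147) = ((-7 - 1*(-3375) + 3*225 - 75) + 229)*(-398) = ((-7 + 3375 + 675 - 75) + 229)*(-398) = (3968 + 229)*(-398) = 4197*(-398) = -1670406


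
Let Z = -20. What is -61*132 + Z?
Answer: -8072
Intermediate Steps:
-61*132 + Z = -61*132 - 20 = -8052 - 20 = -8072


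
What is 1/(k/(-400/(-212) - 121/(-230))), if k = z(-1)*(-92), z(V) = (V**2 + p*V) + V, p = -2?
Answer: -29413/2242960 ≈ -0.013113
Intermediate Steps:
z(V) = V**2 - V (z(V) = (V**2 - 2*V) + V = V**2 - V)
k = -184 (k = -(-1 - 1)*(-92) = -1*(-2)*(-92) = 2*(-92) = -184)
1/(k/(-400/(-212) - 121/(-230))) = 1/(-184/(-400/(-212) - 121/(-230))) = 1/(-184/(-400*(-1/212) - 121*(-1/230))) = 1/(-184/(100/53 + 121/230)) = 1/(-184/29413/12190) = 1/(-184*12190/29413) = 1/(-2242960/29413) = -29413/2242960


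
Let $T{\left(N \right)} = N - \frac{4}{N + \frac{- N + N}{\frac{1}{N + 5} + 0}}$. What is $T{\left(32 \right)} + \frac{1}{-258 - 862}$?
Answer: $\frac{35699}{1120} \approx 31.874$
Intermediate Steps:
$T{\left(N \right)} = N - \frac{4}{N}$ ($T{\left(N \right)} = N - \frac{4}{N + \frac{0}{\frac{1}{5 + N} + 0}} = N - \frac{4}{N + \frac{0}{\frac{1}{5 + N}}} = N - \frac{4}{N + 0 \left(5 + N\right)} = N - \frac{4}{N + 0} = N - \frac{4}{N}$)
$T{\left(32 \right)} + \frac{1}{-258 - 862} = \left(32 - \frac{4}{32}\right) + \frac{1}{-258 - 862} = \left(32 - \frac{1}{8}\right) + \frac{1}{-1120} = \left(32 - \frac{1}{8}\right) - \frac{1}{1120} = \frac{255}{8} - \frac{1}{1120} = \frac{35699}{1120}$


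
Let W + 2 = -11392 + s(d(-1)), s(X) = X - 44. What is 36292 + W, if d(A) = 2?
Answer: 24856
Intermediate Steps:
s(X) = -44 + X
W = -11436 (W = -2 + (-11392 + (-44 + 2)) = -2 + (-11392 - 42) = -2 - 11434 = -11436)
36292 + W = 36292 - 11436 = 24856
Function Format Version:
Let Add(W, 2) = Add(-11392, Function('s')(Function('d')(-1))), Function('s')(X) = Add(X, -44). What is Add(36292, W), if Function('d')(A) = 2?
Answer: 24856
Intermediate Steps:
Function('s')(X) = Add(-44, X)
W = -11436 (W = Add(-2, Add(-11392, Add(-44, 2))) = Add(-2, Add(-11392, -42)) = Add(-2, -11434) = -11436)
Add(36292, W) = Add(36292, -11436) = 24856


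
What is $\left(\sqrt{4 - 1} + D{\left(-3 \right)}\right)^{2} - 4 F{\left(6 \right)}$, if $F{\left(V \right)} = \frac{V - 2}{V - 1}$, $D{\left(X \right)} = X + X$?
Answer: $\frac{179}{5} - 12 \sqrt{3} \approx 15.015$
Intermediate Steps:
$D{\left(X \right)} = 2 X$
$F{\left(V \right)} = \frac{-2 + V}{-1 + V}$
$\left(\sqrt{4 - 1} + D{\left(-3 \right)}\right)^{2} - 4 F{\left(6 \right)} = \left(\sqrt{4 - 1} + 2 \left(-3\right)\right)^{2} - 4 \frac{-2 + 6}{-1 + 6} = \left(\sqrt{3} - 6\right)^{2} - 4 \cdot \frac{1}{5} \cdot 4 = \left(-6 + \sqrt{3}\right)^{2} - 4 \cdot \frac{1}{5} \cdot 4 = \left(-6 + \sqrt{3}\right)^{2} - \frac{16}{5} = - \frac{16}{5} + \left(-6 + \sqrt{3}\right)^{2}$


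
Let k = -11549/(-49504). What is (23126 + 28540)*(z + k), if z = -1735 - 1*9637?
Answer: -14542634108187/24752 ≈ -5.8753e+8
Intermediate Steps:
z = -11372 (z = -1735 - 9637 = -11372)
k = 11549/49504 (k = -11549*(-1/49504) = 11549/49504 ≈ 0.23329)
(23126 + 28540)*(z + k) = (23126 + 28540)*(-11372 + 11549/49504) = 51666*(-562947939/49504) = -14542634108187/24752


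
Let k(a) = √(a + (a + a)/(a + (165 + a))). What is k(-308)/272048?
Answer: I*√128863/5576984 ≈ 6.4367e-5*I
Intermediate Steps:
k(a) = √(a + 2*a/(165 + 2*a)) (k(a) = √(a + (2*a)/(165 + 2*a)) = √(a + 2*a/(165 + 2*a)))
k(-308)/272048 = √(-308*(167 + 2*(-308))/(165 + 2*(-308)))/272048 = √(-308*(167 - 616)/(165 - 616))*(1/272048) = √(-308*(-449)/(-451))*(1/272048) = √(-308*(-1/451)*(-449))*(1/272048) = √(-12572/41)*(1/272048) = (2*I*√128863/41)*(1/272048) = I*√128863/5576984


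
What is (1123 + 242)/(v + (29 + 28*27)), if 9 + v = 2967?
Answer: 1365/3743 ≈ 0.36468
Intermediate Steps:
v = 2958 (v = -9 + 2967 = 2958)
(1123 + 242)/(v + (29 + 28*27)) = (1123 + 242)/(2958 + (29 + 28*27)) = 1365/(2958 + (29 + 756)) = 1365/(2958 + 785) = 1365/3743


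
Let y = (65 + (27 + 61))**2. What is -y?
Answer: -23409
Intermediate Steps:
y = 23409 (y = (65 + 88)**2 = 153**2 = 23409)
-y = -1*23409 = -23409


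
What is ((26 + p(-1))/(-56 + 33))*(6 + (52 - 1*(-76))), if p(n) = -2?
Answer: -3216/23 ≈ -139.83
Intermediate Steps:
((26 + p(-1))/(-56 + 33))*(6 + (52 - 1*(-76))) = ((26 - 2)/(-56 + 33))*(6 + (52 - 1*(-76))) = (24/(-23))*(6 + (52 + 76)) = (24*(-1/23))*(6 + 128) = -24/23*134 = -3216/23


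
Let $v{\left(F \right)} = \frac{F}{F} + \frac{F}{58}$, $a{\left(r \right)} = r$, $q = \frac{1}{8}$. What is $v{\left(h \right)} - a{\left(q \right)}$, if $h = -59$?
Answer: $- \frac{33}{232} \approx -0.14224$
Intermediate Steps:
$q = \frac{1}{8} \approx 0.125$
$v{\left(F \right)} = 1 + \frac{F}{58}$ ($v{\left(F \right)} = 1 + F \frac{1}{58} = 1 + \frac{F}{58}$)
$v{\left(h \right)} - a{\left(q \right)} = \left(1 + \frac{1}{58} \left(-59\right)\right) - \frac{1}{8} = \left(1 - \frac{59}{58}\right) - \frac{1}{8} = - \frac{1}{58} - \frac{1}{8} = - \frac{33}{232}$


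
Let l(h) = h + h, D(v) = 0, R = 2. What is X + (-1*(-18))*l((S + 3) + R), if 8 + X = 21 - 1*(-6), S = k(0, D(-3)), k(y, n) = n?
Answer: 199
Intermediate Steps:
S = 0
X = 19 (X = -8 + (21 - 1*(-6)) = -8 + (21 + 6) = -8 + 27 = 19)
l(h) = 2*h
X + (-1*(-18))*l((S + 3) + R) = 19 + (-1*(-18))*(2*((0 + 3) + 2)) = 19 + 18*(2*(3 + 2)) = 19 + 18*(2*5) = 19 + 18*10 = 19 + 180 = 199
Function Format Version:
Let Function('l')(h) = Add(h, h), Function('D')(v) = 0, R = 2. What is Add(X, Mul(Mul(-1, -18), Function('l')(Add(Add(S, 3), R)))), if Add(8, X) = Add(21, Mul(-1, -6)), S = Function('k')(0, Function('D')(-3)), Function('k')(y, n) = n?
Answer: 199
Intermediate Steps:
S = 0
X = 19 (X = Add(-8, Add(21, Mul(-1, -6))) = Add(-8, Add(21, 6)) = Add(-8, 27) = 19)
Function('l')(h) = Mul(2, h)
Add(X, Mul(Mul(-1, -18), Function('l')(Add(Add(S, 3), R)))) = Add(19, Mul(Mul(-1, -18), Mul(2, Add(Add(0, 3), 2)))) = Add(19, Mul(18, Mul(2, Add(3, 2)))) = Add(19, Mul(18, Mul(2, 5))) = Add(19, Mul(18, 10)) = Add(19, 180) = 199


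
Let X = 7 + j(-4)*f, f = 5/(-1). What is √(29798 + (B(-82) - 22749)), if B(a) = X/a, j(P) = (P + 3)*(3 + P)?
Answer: 36*√9143/41 ≈ 83.958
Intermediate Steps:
f = -5 (f = 5*(-1) = -5)
j(P) = (3 + P)² (j(P) = (3 + P)*(3 + P) = (3 + P)²)
X = 2 (X = 7 + (3 - 4)²*(-5) = 7 + (-1)²*(-5) = 7 + 1*(-5) = 7 - 5 = 2)
B(a) = 2/a
√(29798 + (B(-82) - 22749)) = √(29798 + (2/(-82) - 22749)) = √(29798 + (2*(-1/82) - 22749)) = √(29798 + (-1/41 - 22749)) = √(29798 - 932710/41) = √(289008/41) = 36*√9143/41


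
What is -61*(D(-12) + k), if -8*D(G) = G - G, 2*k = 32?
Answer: -976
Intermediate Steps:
k = 16 (k = (½)*32 = 16)
D(G) = 0 (D(G) = -(G - G)/8 = -⅛*0 = 0)
-61*(D(-12) + k) = -61*(0 + 16) = -61*16 = -976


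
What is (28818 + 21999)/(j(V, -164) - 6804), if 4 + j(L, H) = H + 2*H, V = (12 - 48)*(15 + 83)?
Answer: -50817/7300 ≈ -6.9612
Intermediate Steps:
V = -3528 (V = -36*98 = -3528)
j(L, H) = -4 + 3*H (j(L, H) = -4 + (H + 2*H) = -4 + 3*H)
(28818 + 21999)/(j(V, -164) - 6804) = (28818 + 21999)/((-4 + 3*(-164)) - 6804) = 50817/((-4 - 492) - 6804) = 50817/(-496 - 6804) = 50817/(-7300) = 50817*(-1/7300) = -50817/7300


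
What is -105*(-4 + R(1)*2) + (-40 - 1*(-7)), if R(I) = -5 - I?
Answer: 1647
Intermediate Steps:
-105*(-4 + R(1)*2) + (-40 - 1*(-7)) = -105*(-4 + (-5 - 1*1)*2) + (-40 - 1*(-7)) = -105*(-4 + (-5 - 1)*2) + (-40 + 7) = -105*(-4 - 6*2) - 33 = -105*(-4 - 12) - 33 = -105*(-16) - 33 = 1680 - 33 = 1647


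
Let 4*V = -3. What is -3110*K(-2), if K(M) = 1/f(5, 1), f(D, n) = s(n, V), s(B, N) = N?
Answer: 12440/3 ≈ 4146.7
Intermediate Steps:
V = -3/4 (V = (1/4)*(-3) = -3/4 ≈ -0.75000)
f(D, n) = -3/4
K(M) = -4/3 (K(M) = 1/(-3/4) = -4/3)
-3110*K(-2) = -3110*(-4/3) = 12440/3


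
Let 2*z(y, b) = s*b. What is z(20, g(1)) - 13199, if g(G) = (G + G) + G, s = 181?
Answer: -25855/2 ≈ -12928.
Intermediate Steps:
g(G) = 3*G (g(G) = 2*G + G = 3*G)
z(y, b) = 181*b/2 (z(y, b) = (181*b)/2 = 181*b/2)
z(20, g(1)) - 13199 = 181*(3*1)/2 - 13199 = (181/2)*3 - 13199 = 543/2 - 13199 = -25855/2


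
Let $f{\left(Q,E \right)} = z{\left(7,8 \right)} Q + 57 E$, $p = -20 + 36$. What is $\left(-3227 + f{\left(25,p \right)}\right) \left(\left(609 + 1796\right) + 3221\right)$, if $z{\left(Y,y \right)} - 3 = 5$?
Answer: $-11898990$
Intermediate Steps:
$z{\left(Y,y \right)} = 8$ ($z{\left(Y,y \right)} = 3 + 5 = 8$)
$p = 16$
$f{\left(Q,E \right)} = 8 Q + 57 E$
$\left(-3227 + f{\left(25,p \right)}\right) \left(\left(609 + 1796\right) + 3221\right) = \left(-3227 + \left(8 \cdot 25 + 57 \cdot 16\right)\right) \left(\left(609 + 1796\right) + 3221\right) = \left(-3227 + \left(200 + 912\right)\right) \left(2405 + 3221\right) = \left(-3227 + 1112\right) 5626 = \left(-2115\right) 5626 = -11898990$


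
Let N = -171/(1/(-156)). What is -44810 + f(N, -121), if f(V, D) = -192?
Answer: -45002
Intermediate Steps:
N = 26676 (N = -171/(-1/156) = -171*(-156) = 26676)
-44810 + f(N, -121) = -44810 - 192 = -45002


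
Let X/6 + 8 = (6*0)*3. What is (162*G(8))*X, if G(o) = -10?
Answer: 77760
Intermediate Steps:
X = -48 (X = -48 + 6*((6*0)*3) = -48 + 6*(0*3) = -48 + 6*0 = -48 + 0 = -48)
(162*G(8))*X = (162*(-10))*(-48) = -1620*(-48) = 77760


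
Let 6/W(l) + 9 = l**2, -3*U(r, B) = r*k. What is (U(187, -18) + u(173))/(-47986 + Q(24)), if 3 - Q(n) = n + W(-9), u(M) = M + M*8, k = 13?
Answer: -1792/115217 ≈ -0.015553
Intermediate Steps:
U(r, B) = -13*r/3 (U(r, B) = -r*13/3 = -13*r/3)
W(l) = 6/(-9 + l**2)
u(M) = 9*M (u(M) = M + 8*M = 9*M)
Q(n) = 35/12 - n (Q(n) = 3 - (n + 6/(-9 + (-9)**2)) = 3 - (n + 6/(-9 + 81)) = 3 - (n + 6/72) = 3 - (n + 6*(1/72)) = 3 - (n + 1/12) = 3 - (1/12 + n) = 3 + (-1/12 - n) = 35/12 - n)
(U(187, -18) + u(173))/(-47986 + Q(24)) = (-13/3*187 + 9*173)/(-47986 + (35/12 - 1*24)) = (-2431/3 + 1557)/(-47986 + (35/12 - 24)) = 2240/(3*(-47986 - 253/12)) = 2240/(3*(-576085/12)) = (2240/3)*(-12/576085) = -1792/115217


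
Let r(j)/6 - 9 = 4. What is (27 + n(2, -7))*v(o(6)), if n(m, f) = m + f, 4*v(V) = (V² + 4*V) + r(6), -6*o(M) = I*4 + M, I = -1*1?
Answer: 7601/18 ≈ 422.28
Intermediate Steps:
r(j) = 78 (r(j) = 54 + 6*4 = 54 + 24 = 78)
I = -1
o(M) = ⅔ - M/6 (o(M) = -(-1*4 + M)/6 = -(-4 + M)/6 = ⅔ - M/6)
v(V) = 39/2 + V + V²/4 (v(V) = ((V² + 4*V) + 78)/4 = (78 + V² + 4*V)/4 = 39/2 + V + V²/4)
n(m, f) = f + m
(27 + n(2, -7))*v(o(6)) = (27 + (-7 + 2))*(39/2 + (⅔ - ⅙*6) + (⅔ - ⅙*6)²/4) = (27 - 5)*(39/2 + (⅔ - 1) + (⅔ - 1)²/4) = 22*(39/2 - ⅓ + (-⅓)²/4) = 22*(39/2 - ⅓ + (¼)*(⅑)) = 22*(39/2 - ⅓ + 1/36) = 22*(691/36) = 7601/18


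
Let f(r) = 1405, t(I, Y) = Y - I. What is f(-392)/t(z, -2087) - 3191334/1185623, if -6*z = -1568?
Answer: -5496069795/1670542807 ≈ -3.2900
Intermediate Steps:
z = 784/3 (z = -1/6*(-1568) = 784/3 ≈ 261.33)
f(-392)/t(z, -2087) - 3191334/1185623 = 1405/(-2087 - 1*784/3) - 3191334/1185623 = 1405/(-2087 - 784/3) - 3191334*1/1185623 = 1405/(-7045/3) - 3191334/1185623 = 1405*(-3/7045) - 3191334/1185623 = -843/1409 - 3191334/1185623 = -5496069795/1670542807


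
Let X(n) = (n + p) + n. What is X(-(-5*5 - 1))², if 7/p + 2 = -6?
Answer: 167281/64 ≈ 2613.8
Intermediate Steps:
p = -7/8 (p = 7/(-2 - 6) = 7/(-8) = 7*(-⅛) = -7/8 ≈ -0.87500)
X(n) = -7/8 + 2*n (X(n) = (n - 7/8) + n = (-7/8 + n) + n = -7/8 + 2*n)
X(-(-5*5 - 1))² = (-7/8 + 2*(-(-5*5 - 1)))² = (-7/8 + 2*(-(-25 - 1)))² = (-7/8 + 2*(-1*(-26)))² = (-7/8 + 2*26)² = (-7/8 + 52)² = (409/8)² = 167281/64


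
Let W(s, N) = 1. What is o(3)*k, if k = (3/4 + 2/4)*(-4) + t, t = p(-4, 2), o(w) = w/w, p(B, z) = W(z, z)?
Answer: -4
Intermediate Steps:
p(B, z) = 1
o(w) = 1
t = 1
k = -4 (k = (3/4 + 2/4)*(-4) + 1 = (3*(¼) + 2*(¼))*(-4) + 1 = (¾ + ½)*(-4) + 1 = (5/4)*(-4) + 1 = -5 + 1 = -4)
o(3)*k = 1*(-4) = -4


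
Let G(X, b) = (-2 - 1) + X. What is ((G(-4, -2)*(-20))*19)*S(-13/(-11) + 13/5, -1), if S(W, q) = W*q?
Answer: -110656/11 ≈ -10060.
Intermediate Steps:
G(X, b) = -3 + X
((G(-4, -2)*(-20))*19)*S(-13/(-11) + 13/5, -1) = (((-3 - 4)*(-20))*19)*((-13/(-11) + 13/5)*(-1)) = (-7*(-20)*19)*((-13*(-1/11) + 13*(⅕))*(-1)) = (140*19)*((13/11 + 13/5)*(-1)) = 2660*((208/55)*(-1)) = 2660*(-208/55) = -110656/11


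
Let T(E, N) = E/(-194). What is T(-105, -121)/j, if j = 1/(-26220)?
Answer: -1376550/97 ≈ -14191.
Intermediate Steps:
T(E, N) = -E/194
j = -1/26220 ≈ -3.8139e-5
T(-105, -121)/j = (-1/194*(-105))/(-1/26220) = (105/194)*(-26220) = -1376550/97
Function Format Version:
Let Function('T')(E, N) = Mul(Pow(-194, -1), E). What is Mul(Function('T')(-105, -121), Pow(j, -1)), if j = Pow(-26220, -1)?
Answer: Rational(-1376550, 97) ≈ -14191.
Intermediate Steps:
Function('T')(E, N) = Mul(Rational(-1, 194), E)
j = Rational(-1, 26220) ≈ -3.8139e-5
Mul(Function('T')(-105, -121), Pow(j, -1)) = Mul(Mul(Rational(-1, 194), -105), Pow(Rational(-1, 26220), -1)) = Mul(Rational(105, 194), -26220) = Rational(-1376550, 97)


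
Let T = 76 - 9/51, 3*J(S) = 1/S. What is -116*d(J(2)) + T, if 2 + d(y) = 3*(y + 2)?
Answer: -7585/17 ≈ -446.18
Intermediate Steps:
J(S) = 1/(3*S)
d(y) = 4 + 3*y (d(y) = -2 + 3*(y + 2) = -2 + 3*(2 + y) = -2 + (6 + 3*y) = 4 + 3*y)
T = 1289/17 (T = 76 - 9*1/51 = 76 - 3/17 = 1289/17 ≈ 75.823)
-116*d(J(2)) + T = -116*(4 + 3*((⅓)/2)) + 1289/17 = -116*(4 + 3*((⅓)*(½))) + 1289/17 = -116*(4 + 3*(⅙)) + 1289/17 = -116*(4 + ½) + 1289/17 = -116*9/2 + 1289/17 = -522 + 1289/17 = -7585/17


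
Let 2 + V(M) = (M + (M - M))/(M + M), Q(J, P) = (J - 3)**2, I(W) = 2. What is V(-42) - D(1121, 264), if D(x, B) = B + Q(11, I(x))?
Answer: -659/2 ≈ -329.50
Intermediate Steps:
Q(J, P) = (-3 + J)**2
D(x, B) = 64 + B (D(x, B) = B + (-3 + 11)**2 = B + 8**2 = B + 64 = 64 + B)
V(M) = -3/2 (V(M) = -2 + (M + (M - M))/(M + M) = -2 + (M + 0)/((2*M)) = -2 + M*(1/(2*M)) = -2 + 1/2 = -3/2)
V(-42) - D(1121, 264) = -3/2 - (64 + 264) = -3/2 - 1*328 = -3/2 - 328 = -659/2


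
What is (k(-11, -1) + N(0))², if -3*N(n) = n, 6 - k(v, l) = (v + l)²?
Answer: 19044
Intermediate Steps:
k(v, l) = 6 - (l + v)² (k(v, l) = 6 - (v + l)² = 6 - (l + v)²)
N(n) = -n/3
(k(-11, -1) + N(0))² = ((6 - (-1 - 11)²) - ⅓*0)² = ((6 - 1*(-12)²) + 0)² = ((6 - 1*144) + 0)² = ((6 - 144) + 0)² = (-138 + 0)² = (-138)² = 19044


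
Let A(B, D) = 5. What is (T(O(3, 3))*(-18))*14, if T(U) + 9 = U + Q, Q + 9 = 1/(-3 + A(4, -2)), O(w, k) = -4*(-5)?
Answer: -630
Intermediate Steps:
O(w, k) = 20
Q = -17/2 (Q = -9 + 1/(-3 + 5) = -9 + 1/2 = -9 + ½ = -17/2 ≈ -8.5000)
T(U) = -35/2 + U (T(U) = -9 + (U - 17/2) = -9 + (-17/2 + U) = -35/2 + U)
(T(O(3, 3))*(-18))*14 = ((-35/2 + 20)*(-18))*14 = ((5/2)*(-18))*14 = -45*14 = -630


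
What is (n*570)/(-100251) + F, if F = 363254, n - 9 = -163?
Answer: 12138888178/33417 ≈ 3.6326e+5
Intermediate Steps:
n = -154 (n = 9 - 163 = -154)
(n*570)/(-100251) + F = -154*570/(-100251) + 363254 = -87780*(-1/100251) + 363254 = 29260/33417 + 363254 = 12138888178/33417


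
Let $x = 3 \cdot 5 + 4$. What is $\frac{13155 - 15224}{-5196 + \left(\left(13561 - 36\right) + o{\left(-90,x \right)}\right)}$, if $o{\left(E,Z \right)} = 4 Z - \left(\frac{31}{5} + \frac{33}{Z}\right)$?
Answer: $- \frac{196555}{797721} \approx -0.2464$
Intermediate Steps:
$x = 19$ ($x = 15 + 4 = 19$)
$o{\left(E,Z \right)} = - \frac{31}{5} - \frac{33}{Z} + 4 Z$ ($o{\left(E,Z \right)} = 4 Z - \left(\frac{31}{5} + \frac{33}{Z}\right) = - \frac{31}{5} - \frac{33}{Z} + 4 Z$)
$\frac{13155 - 15224}{-5196 + \left(\left(13561 - 36\right) + o{\left(-90,x \right)}\right)} = \frac{13155 - 15224}{-5196 + \left(\left(13561 - 36\right) - \left(- \frac{349}{5} + \frac{33}{19}\right)\right)} = - \frac{2069}{-5196 + \left(13525 - - \frac{6466}{95}\right)} = - \frac{2069}{-5196 + \left(13525 + \frac{6466}{95}\right)} = - \frac{2069}{-5196 + \frac{1291341}{95}} = - \frac{2069}{\frac{797721}{95}} = \left(-2069\right) \frac{95}{797721} = - \frac{196555}{797721}$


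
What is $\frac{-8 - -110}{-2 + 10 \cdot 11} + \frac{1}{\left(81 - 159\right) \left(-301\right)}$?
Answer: $\frac{33262}{35217} \approx 0.94449$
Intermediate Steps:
$\frac{-8 - -110}{-2 + 10 \cdot 11} + \frac{1}{\left(81 - 159\right) \left(-301\right)} = \frac{-8 + 110}{-2 + 110} + \frac{1}{-78} \left(- \frac{1}{301}\right) = \frac{102}{108} - - \frac{1}{23478} = 102 \cdot \frac{1}{108} + \frac{1}{23478} = \frac{17}{18} + \frac{1}{23478} = \frac{33262}{35217}$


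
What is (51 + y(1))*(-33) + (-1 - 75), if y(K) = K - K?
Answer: -1759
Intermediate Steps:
y(K) = 0 (y(K) = K - K = 0)
(51 + y(1))*(-33) + (-1 - 75) = (51 + 0)*(-33) + (-1 - 75) = 51*(-33) - 76 = -1683 - 76 = -1759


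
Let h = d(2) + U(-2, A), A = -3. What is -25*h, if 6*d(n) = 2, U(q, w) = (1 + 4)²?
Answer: -1900/3 ≈ -633.33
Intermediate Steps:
U(q, w) = 25 (U(q, w) = 5² = 25)
d(n) = ⅓ (d(n) = (⅙)*2 = ⅓)
h = 76/3 (h = ⅓ + 25 = 76/3 ≈ 25.333)
-25*h = -25*76/3 = -1900/3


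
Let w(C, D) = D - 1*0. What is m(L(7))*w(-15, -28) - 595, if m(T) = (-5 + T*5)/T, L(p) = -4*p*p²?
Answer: -36020/49 ≈ -735.10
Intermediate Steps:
w(C, D) = D (w(C, D) = D + 0 = D)
L(p) = -4*p³
m(T) = (-5 + 5*T)/T
m(L(7))*w(-15, -28) - 595 = (5 - 5/((-4*7³)))*(-28) - 595 = (5 - 5/((-4*343)))*(-28) - 595 = (5 - 5/(-1372))*(-28) - 595 = (5 - 5*(-1/1372))*(-28) - 595 = (5 + 5/1372)*(-28) - 595 = (6865/1372)*(-28) - 595 = -6865/49 - 595 = -36020/49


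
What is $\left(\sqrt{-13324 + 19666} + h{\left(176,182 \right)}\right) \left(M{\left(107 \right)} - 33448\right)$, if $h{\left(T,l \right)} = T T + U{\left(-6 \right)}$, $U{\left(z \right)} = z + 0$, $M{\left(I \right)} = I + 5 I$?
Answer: $-1016001820 - 32806 \sqrt{6342} \approx -1.0186 \cdot 10^{9}$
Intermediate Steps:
$M{\left(I \right)} = 6 I$
$U{\left(z \right)} = z$
$h{\left(T,l \right)} = -6 + T^{2}$ ($h{\left(T,l \right)} = T T - 6 = T^{2} - 6 = -6 + T^{2}$)
$\left(\sqrt{-13324 + 19666} + h{\left(176,182 \right)}\right) \left(M{\left(107 \right)} - 33448\right) = \left(\sqrt{-13324 + 19666} - \left(6 - 176^{2}\right)\right) \left(6 \cdot 107 - 33448\right) = \left(\sqrt{6342} + \left(-6 + 30976\right)\right) \left(642 - 33448\right) = \left(\sqrt{6342} + 30970\right) \left(-32806\right) = \left(30970 + \sqrt{6342}\right) \left(-32806\right) = -1016001820 - 32806 \sqrt{6342}$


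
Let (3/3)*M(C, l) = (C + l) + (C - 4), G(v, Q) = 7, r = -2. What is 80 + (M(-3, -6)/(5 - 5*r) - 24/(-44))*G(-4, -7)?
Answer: 12598/165 ≈ 76.352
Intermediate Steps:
M(C, l) = -4 + l + 2*C (M(C, l) = (C + l) + (C - 4) = (C + l) + (-4 + C) = -4 + l + 2*C)
80 + (M(-3, -6)/(5 - 5*r) - 24/(-44))*G(-4, -7) = 80 + ((-4 - 6 + 2*(-3))/(5 - 5*(-2)) - 24/(-44))*7 = 80 + ((-4 - 6 - 6)/(5 + 10) - 24*(-1/44))*7 = 80 + (-16/15 + 6/11)*7 = 80 - 86/165*7 = 80 - 602/165 = 12598/165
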